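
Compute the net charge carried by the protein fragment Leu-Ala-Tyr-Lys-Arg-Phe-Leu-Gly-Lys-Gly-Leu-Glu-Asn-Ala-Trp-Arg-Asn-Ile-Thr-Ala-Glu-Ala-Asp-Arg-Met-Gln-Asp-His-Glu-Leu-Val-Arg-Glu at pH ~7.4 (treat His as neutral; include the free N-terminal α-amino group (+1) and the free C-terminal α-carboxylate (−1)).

0

Near pH 7.4, K and R contribute +1 each, D and E contribute −1 each, and every other side chain (His included, as stated) is uncharged.
Positive (K, R): Lys4, Arg5, Lys9, Arg16, Arg24, Arg32 → +6.
Negative (D, E): Glu12, Glu21, Asp23, Asp27, Glu29, Glu33 → −6.
The N-terminus (+1) and C-terminus (−1) cancel.
Net charge = (+6) + (−6) = 0.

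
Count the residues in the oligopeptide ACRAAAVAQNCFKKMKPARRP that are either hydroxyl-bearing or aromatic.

Hydroxyl-bearing: S, T, Y. Aromatic: F, W, Y.
Hydroxyl-bearing residues here: none (0).
Aromatic residues here: F12 (1).
(Y belongs to both groups, but none appear in this sequence.) Total = 0 + 1 = 1.

1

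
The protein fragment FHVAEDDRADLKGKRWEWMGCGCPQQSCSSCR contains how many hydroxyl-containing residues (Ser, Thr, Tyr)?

Matching residues: S27, S29, S30.

3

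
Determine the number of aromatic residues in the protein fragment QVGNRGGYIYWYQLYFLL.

The aromatic amino acids are Phe (F, benzyl), Trp (W, indole), and Tyr (Y, phenol).
Matching residues: Y8, Y10, W11, Y12, Y15, F16.

6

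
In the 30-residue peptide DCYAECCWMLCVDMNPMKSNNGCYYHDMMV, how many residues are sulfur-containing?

10

The sulfur-bearing residues are cysteine (–SH) and methionine (–S–CH₃).
Matching residues: C2, C6, C7, M9, C11, M14, M17, C23, M28, M29.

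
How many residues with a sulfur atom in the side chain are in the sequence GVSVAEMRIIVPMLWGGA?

Cysteine (C, thiol) and methionine (M, thioether) are the two sulfur-containing amino acids.
Matching residues: M7, M13.

2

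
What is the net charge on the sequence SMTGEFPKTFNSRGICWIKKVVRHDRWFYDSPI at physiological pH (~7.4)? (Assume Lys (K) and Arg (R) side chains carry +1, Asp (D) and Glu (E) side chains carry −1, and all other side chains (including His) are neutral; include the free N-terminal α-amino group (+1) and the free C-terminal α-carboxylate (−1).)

+3

Positive (K, R): K8, R13, K19, K20, R23, R26 → +6.
Negative (D, E): E5, D25, D30 → −3.
The N-terminus (+1) and C-terminus (−1) cancel.
Net charge = (+6) + (−3) = +3.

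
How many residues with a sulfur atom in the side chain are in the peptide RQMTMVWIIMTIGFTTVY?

3

Only Cys (C) and Met (M) have a sulfur atom in the side chain.
Matching residues: M3, M5, M10.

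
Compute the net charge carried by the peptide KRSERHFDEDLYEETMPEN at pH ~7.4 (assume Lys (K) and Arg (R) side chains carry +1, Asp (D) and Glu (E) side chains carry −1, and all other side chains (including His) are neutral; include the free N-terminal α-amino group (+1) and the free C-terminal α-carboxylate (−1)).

-4

Positive (K, R): K1, R2, R5 → +3.
Negative (D, E): E4, D8, E9, D10, E13, E14, E18 → −7.
The N-terminus (+1) and C-terminus (−1) cancel.
Net charge = (+3) + (−7) = −4.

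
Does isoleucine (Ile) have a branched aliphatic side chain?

The BCAAs are Val, Leu, and Ile — aliphatic side chains with a branch point.
Isoleucine is in this group.

Yes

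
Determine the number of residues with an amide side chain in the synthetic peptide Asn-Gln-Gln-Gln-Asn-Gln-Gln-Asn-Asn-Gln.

10

Asparagine (N) and glutamine (Q) have uncharged amide side chains.
Matching residues: Asn1, Gln2, Gln3, Gln4, Asn5, Gln6, Gln7, Asn8, Asn9, Gln10.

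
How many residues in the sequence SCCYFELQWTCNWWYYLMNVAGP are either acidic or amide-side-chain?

4

Acidic: D, E. Amide-side-chain: N, Q.
Acidic residues here: E6 (1).
Amide-side-chain residues here: Q8, N12, N19 (3).
The two groups share no amino acid, so total = 1 + 3 = 4.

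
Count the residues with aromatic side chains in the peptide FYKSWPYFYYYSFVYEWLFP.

12

Phenylalanine (F), tryptophan (W), and tyrosine (Y) have aromatic ring side chains.
Matching residues: F1, Y2, W5, Y7, F8, Y9, Y10, Y11, F13, Y15, W17, F19.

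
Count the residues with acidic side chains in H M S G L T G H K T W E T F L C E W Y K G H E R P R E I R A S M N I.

Only D (aspartate) and E (glutamate) carry a side-chain carboxylic acid.
Matching residues: E12, E17, E23, E27.

4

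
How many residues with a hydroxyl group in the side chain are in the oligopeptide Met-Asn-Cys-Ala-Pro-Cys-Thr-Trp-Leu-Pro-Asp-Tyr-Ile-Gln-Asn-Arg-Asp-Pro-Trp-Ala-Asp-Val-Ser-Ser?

4

S, T, and Y are the three residues with a side-chain hydroxyl.
Matching residues: Thr7, Tyr12, Ser23, Ser24.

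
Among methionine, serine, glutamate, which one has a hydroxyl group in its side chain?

S, T, and Y are the three residues with a side-chain hydroxyl.
Of the listed options, only serine belongs to this group.

serine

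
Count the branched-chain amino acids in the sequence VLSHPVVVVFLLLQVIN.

11

V, L, and I make up the branched-chain aliphatic group.
Matching residues: V1, L2, V6, V7, V8, V9, L11, L12, L13, V15, I16.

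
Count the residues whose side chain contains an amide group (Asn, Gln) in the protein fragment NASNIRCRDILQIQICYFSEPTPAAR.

Matching residues: N1, N4, Q12, Q14.

4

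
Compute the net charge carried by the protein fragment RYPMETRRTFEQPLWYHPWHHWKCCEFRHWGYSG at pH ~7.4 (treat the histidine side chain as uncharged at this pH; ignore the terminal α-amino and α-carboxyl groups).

The side chains ionized at physiological pH are Lys/Arg (+1) and Asp/Glu (−1); with His treated as neutral, nothing else contributes.
Positive (K, R): R1, R7, R8, K23, R28 → +5.
Negative (D, E): E5, E11, E26 → −3.
Net charge = (+5) + (−3) = +2.

+2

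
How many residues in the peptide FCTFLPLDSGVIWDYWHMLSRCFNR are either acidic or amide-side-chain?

3

Acidic: D, E. Amide-side-chain: N, Q.
Acidic residues here: D8, D14 (2).
Amide-side-chain residues here: N24 (1).
The two groups share no amino acid, so total = 2 + 1 = 3.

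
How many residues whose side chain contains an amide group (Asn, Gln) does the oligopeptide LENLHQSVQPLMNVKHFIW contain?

4

Matching residues: N3, Q6, Q9, N13.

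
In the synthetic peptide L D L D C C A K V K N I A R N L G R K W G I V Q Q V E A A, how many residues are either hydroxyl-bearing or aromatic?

Hydroxyl-bearing: S, T, Y. Aromatic: F, W, Y.
Hydroxyl-bearing residues here: none (0).
Aromatic residues here: W20 (1).
(Y belongs to both groups, but none appear in this sequence.) Total = 0 + 1 = 1.

1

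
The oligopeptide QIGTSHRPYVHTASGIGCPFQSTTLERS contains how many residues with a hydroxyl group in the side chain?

9

The –OH-bearing residues are Ser, Thr (aliphatic alcohols), and Tyr (phenol).
Matching residues: T4, S5, Y9, T12, S14, S22, T23, T24, S28.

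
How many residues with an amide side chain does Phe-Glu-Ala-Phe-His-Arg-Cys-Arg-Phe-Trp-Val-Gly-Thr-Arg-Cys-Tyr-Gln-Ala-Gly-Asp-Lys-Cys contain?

The amide-side-chain residues are Asn (N) and Gln (Q).
Matching residues: Gln17.

1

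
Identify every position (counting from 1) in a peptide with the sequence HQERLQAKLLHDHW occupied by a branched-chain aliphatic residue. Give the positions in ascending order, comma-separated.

V, L, and I make up the branched-chain aliphatic group.
Matching residues: L5, L9, L10.

5, 9, 10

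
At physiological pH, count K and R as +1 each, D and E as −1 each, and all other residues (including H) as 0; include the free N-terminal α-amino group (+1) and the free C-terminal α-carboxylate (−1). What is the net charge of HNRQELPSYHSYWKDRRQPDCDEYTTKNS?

0

Positive (K, R): R3, K14, R16, R17, K27 → +5.
Negative (D, E): E5, D15, D20, D22, E23 → −5.
The N-terminus (+1) and C-terminus (−1) cancel.
Net charge = (+5) + (−5) = 0.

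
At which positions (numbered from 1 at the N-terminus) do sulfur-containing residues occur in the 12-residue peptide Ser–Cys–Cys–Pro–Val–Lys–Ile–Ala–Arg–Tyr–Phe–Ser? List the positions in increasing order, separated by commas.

Cysteine (C, thiol) and methionine (M, thioether) are the two sulfur-containing amino acids.
Matching residues: Cys2, Cys3.

2, 3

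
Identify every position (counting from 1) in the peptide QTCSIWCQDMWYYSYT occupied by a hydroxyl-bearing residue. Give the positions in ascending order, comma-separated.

Serine (S), threonine (T), and tyrosine (Y) each carry a hydroxyl group on the side chain.
Matching residues: T2, S4, Y12, Y13, S14, Y15, T16.

2, 4, 12, 13, 14, 15, 16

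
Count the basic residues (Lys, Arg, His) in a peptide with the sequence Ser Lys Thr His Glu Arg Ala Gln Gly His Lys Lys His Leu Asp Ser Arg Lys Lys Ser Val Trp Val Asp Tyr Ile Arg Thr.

11

Matching residues: Lys2, His4, Arg6, His10, Lys11, Lys12, His13, Arg17, Lys18, Lys19, Arg27.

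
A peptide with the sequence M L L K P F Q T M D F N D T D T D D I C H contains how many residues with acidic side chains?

5

Aspartate (D) and glutamate (E) have carboxylic-acid side chains and are the acidic amino acids.
Matching residues: D10, D13, D15, D17, D18.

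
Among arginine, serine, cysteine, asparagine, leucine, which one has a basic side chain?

arginine

Lysine (K), arginine (R), and histidine (H) have basic, nitrogen-containing side chains.
Of the listed options, only arginine belongs to this group.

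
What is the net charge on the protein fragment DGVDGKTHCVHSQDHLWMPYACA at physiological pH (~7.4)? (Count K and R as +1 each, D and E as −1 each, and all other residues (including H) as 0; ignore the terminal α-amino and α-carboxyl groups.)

-2

Positive (K, R): K6 → +1.
Negative (D, E): D1, D4, D14 → −3.
Net charge = (+1) + (−3) = −2.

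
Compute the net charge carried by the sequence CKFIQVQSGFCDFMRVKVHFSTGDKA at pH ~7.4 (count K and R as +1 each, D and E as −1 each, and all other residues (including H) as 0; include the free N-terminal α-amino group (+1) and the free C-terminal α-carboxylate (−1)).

+2

Positive (K, R): K2, R15, K17, K25 → +4.
Negative (D, E): D12, D24 → −2.
The N-terminus (+1) and C-terminus (−1) cancel.
Net charge = (+4) + (−2) = +2.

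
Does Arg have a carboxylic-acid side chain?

No

Only D (aspartate) and E (glutamate) carry a side-chain carboxylic acid.
Arginine is not in this group.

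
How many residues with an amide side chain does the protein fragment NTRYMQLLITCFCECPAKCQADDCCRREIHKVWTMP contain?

Asparagine (N) and glutamine (Q) have uncharged amide side chains.
Matching residues: N1, Q6, Q20.

3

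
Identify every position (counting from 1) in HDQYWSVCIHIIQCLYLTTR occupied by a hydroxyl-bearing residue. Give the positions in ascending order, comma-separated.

4, 6, 16, 18, 19

The –OH-bearing residues are Ser, Thr (aliphatic alcohols), and Tyr (phenol).
Matching residues: Y4, S6, Y16, T18, T19.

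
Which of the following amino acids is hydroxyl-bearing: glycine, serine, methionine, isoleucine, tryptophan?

serine

The –OH-bearing residues are Ser, Thr (aliphatic alcohols), and Tyr (phenol).
Of the listed options, only serine belongs to this group.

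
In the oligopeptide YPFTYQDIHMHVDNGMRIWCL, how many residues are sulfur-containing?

The sulfur-bearing residues are cysteine (–SH) and methionine (–S–CH₃).
Matching residues: M10, M16, C20.

3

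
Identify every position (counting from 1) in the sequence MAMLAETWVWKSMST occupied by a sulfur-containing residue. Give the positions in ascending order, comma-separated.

The sulfur-bearing residues are cysteine (–SH) and methionine (–S–CH₃).
Matching residues: M1, M3, M13.

1, 3, 13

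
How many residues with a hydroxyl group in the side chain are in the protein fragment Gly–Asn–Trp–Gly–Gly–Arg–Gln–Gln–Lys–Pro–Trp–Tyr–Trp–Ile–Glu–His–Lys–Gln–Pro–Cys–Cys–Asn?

Serine (S), threonine (T), and tyrosine (Y) each carry a hydroxyl group on the side chain.
Matching residues: Tyr12.

1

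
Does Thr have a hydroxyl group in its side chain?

S, T, and Y are the three residues with a side-chain hydroxyl.
Threonine is in this group.

Yes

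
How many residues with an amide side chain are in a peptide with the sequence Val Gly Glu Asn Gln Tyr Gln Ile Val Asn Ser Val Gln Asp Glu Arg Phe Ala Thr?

5

The amide-side-chain residues are Asn (N) and Gln (Q).
Matching residues: Asn4, Gln5, Gln7, Asn10, Gln13.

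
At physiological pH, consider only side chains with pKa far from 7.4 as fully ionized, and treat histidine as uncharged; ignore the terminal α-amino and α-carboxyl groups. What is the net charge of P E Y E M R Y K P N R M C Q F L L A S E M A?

At pH ~7.4 the Lys and Arg side chains are protonated (+1), the Asp and Glu side chains are deprotonated (−1), and with His taken as neutral all other side chains carry no charge.
Positive (K, R): R6, K8, R11 → +3.
Negative (D, E): E2, E4, E20 → −3.
Net charge = (+3) + (−3) = 0.

0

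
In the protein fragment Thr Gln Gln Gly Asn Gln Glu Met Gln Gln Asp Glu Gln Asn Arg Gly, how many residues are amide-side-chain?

The amide-side-chain residues are Asn (N) and Gln (Q).
Matching residues: Gln2, Gln3, Asn5, Gln6, Gln9, Gln10, Gln13, Asn14.

8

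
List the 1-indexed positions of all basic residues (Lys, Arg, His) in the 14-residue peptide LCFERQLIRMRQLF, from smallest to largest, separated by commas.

5, 9, 11

Matching residues: R5, R9, R11.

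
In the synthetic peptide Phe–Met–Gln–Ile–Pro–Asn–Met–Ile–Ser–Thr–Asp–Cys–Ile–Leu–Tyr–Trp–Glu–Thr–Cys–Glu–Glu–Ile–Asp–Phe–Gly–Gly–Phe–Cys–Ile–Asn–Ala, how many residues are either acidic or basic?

Acidic: D, E. Basic: H, K, R.
Acidic residues here: Asp11, Glu17, Glu20, Glu21, Asp23 (5).
Basic residues here: none (0).
The two groups share no amino acid, so total = 5 + 0 = 5.

5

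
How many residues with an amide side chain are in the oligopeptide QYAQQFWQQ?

The amide-side-chain residues are Asn (N) and Gln (Q).
Matching residues: Q1, Q4, Q5, Q8, Q9.

5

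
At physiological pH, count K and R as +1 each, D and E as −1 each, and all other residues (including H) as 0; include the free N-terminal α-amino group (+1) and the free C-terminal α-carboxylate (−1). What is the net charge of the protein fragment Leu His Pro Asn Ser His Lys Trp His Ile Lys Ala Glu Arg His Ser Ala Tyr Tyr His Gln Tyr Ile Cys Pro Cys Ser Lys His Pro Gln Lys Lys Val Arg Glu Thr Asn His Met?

+5

Positive (K, R): Lys7, Lys11, Arg14, Lys28, Lys32, Lys33, Arg35 → +7.
Negative (D, E): Glu13, Glu36 → −2.
The N-terminus (+1) and C-terminus (−1) cancel.
Net charge = (+7) + (−2) = +5.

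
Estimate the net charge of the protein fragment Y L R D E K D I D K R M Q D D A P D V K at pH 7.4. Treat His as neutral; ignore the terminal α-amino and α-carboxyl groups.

-2

The side chains ionized at physiological pH are Lys/Arg (+1) and Asp/Glu (−1); with His treated as neutral, nothing else contributes.
Positive (K, R): R3, K6, K10, R11, K20 → +5.
Negative (D, E): D4, E5, D7, D9, D14, D15, D18 → −7.
Net charge = (+5) + (−7) = −2.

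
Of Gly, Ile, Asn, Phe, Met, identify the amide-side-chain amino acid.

Asn

Asparagine (N) and glutamine (Q) have uncharged amide side chains.
Of the listed options, only Asn belongs to this group.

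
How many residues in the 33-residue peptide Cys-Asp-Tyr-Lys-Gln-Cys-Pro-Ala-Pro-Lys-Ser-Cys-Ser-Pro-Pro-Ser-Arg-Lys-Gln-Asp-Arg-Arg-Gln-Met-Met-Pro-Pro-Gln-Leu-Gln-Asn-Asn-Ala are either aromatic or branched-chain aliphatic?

2

Aromatic: F, W, Y. Branched-chain aliphatic: I, L, V.
Aromatic residues here: Tyr3 (1).
Branched-chain aliphatic residues here: Leu29 (1).
The two groups share no amino acid, so total = 1 + 1 = 2.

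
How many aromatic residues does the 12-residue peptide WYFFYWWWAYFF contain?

11

Phenylalanine (F), tryptophan (W), and tyrosine (Y) have aromatic ring side chains.
Matching residues: W1, Y2, F3, F4, Y5, W6, W7, W8, Y10, F11, F12.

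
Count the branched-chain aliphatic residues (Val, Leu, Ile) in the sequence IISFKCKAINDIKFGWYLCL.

6

Matching residues: I1, I2, I9, I12, L18, L20.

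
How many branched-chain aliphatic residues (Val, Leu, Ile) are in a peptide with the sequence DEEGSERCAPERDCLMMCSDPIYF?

2

Matching residues: L15, I22.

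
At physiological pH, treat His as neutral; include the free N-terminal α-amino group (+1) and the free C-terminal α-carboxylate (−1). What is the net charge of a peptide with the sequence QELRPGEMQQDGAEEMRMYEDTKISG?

Near pH 7.4, K and R contribute +1 each, D and E contribute −1 each, and every other side chain (His included, as stated) is uncharged.
Positive (K, R): R4, R17, K23 → +3.
Negative (D, E): E2, E7, D11, E14, E15, E20, D21 → −7.
The N-terminus (+1) and C-terminus (−1) cancel.
Net charge = (+3) + (−7) = −4.

-4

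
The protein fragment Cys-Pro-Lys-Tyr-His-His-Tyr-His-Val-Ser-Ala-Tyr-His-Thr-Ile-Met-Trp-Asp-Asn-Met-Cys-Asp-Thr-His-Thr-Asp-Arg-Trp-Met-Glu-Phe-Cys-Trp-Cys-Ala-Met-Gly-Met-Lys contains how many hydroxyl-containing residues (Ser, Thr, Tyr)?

7

Matching residues: Tyr4, Tyr7, Ser10, Tyr12, Thr14, Thr23, Thr25.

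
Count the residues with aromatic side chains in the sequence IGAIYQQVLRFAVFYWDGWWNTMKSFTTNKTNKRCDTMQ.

8

F, W, and Y each carry an aromatic ring on the side chain.
Matching residues: Y5, F11, F14, Y15, W16, W19, W20, F26.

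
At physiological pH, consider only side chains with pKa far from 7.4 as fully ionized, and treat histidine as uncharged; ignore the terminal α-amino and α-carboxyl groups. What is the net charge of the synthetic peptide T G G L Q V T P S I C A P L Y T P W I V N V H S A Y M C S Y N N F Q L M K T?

The side chains ionized at physiological pH are Lys/Arg (+1) and Asp/Glu (−1); with His treated as neutral, nothing else contributes.
Positive (K, R): K37 → +1.
Negative (D, E): none → −0.
Net charge = (+1) + (−0) = +1.

+1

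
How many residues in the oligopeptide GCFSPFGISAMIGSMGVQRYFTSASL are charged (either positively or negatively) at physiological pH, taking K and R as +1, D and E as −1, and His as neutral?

1

Charged side chains at pH ~7.4: K, R (positive); D, E (negative).
Matching residues: R19.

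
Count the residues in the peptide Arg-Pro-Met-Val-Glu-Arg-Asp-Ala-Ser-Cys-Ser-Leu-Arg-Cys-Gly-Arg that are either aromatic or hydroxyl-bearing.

Aromatic: F, W, Y. Hydroxyl-bearing: S, T, Y.
Aromatic residues here: none (0).
Hydroxyl-bearing residues here: Ser9, Ser11 (2).
(Y belongs to both groups, but none appear in this sequence.) Total = 0 + 2 = 2.

2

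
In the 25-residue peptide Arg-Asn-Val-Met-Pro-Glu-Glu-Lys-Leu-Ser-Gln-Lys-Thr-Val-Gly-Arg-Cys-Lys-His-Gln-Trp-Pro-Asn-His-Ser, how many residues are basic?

K, R, and H are the three residues with basic side chains (ε-amine, guanidinium, and imidazole respectively).
Matching residues: Arg1, Lys8, Lys12, Arg16, Lys18, His19, His24.

7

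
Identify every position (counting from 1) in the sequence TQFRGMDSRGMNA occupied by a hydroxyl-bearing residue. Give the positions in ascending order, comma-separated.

1, 8

The –OH-bearing residues are Ser, Thr (aliphatic alcohols), and Tyr (phenol).
Matching residues: T1, S8.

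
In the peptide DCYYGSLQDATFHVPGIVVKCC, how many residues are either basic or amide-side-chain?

Basic: H, K, R. Amide-side-chain: N, Q.
Basic residues here: H13, K20 (2).
Amide-side-chain residues here: Q8 (1).
The two groups share no amino acid, so total = 2 + 1 = 3.

3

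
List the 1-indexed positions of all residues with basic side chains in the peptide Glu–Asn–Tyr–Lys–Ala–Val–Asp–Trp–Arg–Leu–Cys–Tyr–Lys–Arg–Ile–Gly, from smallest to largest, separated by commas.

K, R, and H are the three residues with basic side chains (ε-amine, guanidinium, and imidazole respectively).
Matching residues: Lys4, Arg9, Lys13, Arg14.

4, 9, 13, 14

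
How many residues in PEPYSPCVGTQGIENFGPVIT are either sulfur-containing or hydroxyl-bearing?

Sulfur-containing: C, M. Hydroxyl-bearing: S, T, Y.
Sulfur-containing residues here: C7 (1).
Hydroxyl-bearing residues here: Y4, S5, T10, T21 (4).
The two groups share no amino acid, so total = 1 + 4 = 5.

5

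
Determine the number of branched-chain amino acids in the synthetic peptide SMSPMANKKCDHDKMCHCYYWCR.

0

V, L, and I make up the branched-chain aliphatic group.
None of the 23 residues belong to this group.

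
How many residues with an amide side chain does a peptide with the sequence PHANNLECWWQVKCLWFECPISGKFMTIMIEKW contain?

3

The amide-side-chain residues are Asn (N) and Gln (Q).
Matching residues: N4, N5, Q11.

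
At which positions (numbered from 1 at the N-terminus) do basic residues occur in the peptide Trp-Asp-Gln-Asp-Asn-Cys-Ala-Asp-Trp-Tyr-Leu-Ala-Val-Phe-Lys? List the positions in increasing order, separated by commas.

15

Lysine (K), arginine (R), and histidine (H) have basic, nitrogen-containing side chains.
Matching residues: Lys15.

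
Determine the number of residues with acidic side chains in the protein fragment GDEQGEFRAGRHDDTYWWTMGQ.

5

Aspartate (D) and glutamate (E) have carboxylic-acid side chains and are the acidic amino acids.
Matching residues: D2, E3, E6, D13, D14.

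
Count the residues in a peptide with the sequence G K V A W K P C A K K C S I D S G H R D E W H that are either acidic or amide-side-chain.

3

Acidic: D, E. Amide-side-chain: N, Q.
Acidic residues here: D15, D20, E21 (3).
Amide-side-chain residues here: none (0).
The two groups share no amino acid, so total = 3 + 0 = 3.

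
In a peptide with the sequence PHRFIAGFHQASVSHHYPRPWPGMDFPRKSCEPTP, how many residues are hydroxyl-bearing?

The –OH-bearing residues are Ser, Thr (aliphatic alcohols), and Tyr (phenol).
Matching residues: S12, S14, Y17, S30, T34.

5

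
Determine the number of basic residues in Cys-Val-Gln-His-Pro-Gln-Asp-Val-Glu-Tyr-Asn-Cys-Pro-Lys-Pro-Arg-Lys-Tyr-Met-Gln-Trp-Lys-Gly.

Lysine (K), arginine (R), and histidine (H) have basic, nitrogen-containing side chains.
Matching residues: His4, Lys14, Arg16, Lys17, Lys22.

5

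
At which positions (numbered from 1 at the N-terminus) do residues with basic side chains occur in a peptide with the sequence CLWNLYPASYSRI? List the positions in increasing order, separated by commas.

The basic amino acids are Lys (K), Arg (R), and His (H).
Matching residues: R12.

12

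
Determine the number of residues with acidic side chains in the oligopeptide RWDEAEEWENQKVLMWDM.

6

The acidic residues are Asp (D) and Glu (E), whose side chains end in a carboxylate group.
Matching residues: D3, E4, E6, E7, E9, D17.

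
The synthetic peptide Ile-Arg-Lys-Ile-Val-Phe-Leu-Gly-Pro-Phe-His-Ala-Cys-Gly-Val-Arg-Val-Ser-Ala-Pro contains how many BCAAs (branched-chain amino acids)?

6

V, L, and I make up the branched-chain aliphatic group.
Matching residues: Ile1, Ile4, Val5, Leu7, Val15, Val17.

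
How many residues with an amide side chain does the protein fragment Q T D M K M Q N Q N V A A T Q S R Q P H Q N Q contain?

Asparagine (N) and glutamine (Q) have uncharged amide side chains.
Matching residues: Q1, Q7, N8, Q9, N10, Q15, Q18, Q21, N22, Q23.

10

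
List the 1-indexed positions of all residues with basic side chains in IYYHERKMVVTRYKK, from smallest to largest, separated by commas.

4, 6, 7, 12, 14, 15

K, R, and H are the three residues with basic side chains (ε-amine, guanidinium, and imidazole respectively).
Matching residues: H4, R6, K7, R12, K14, K15.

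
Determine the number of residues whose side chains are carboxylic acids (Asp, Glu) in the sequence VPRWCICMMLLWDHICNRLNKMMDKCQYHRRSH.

Matching residues: D13, D24.

2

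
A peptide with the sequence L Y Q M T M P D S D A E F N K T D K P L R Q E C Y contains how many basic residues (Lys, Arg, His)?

Matching residues: K15, K18, R21.

3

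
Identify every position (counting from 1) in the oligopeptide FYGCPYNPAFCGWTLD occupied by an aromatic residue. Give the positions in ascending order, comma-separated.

Phenylalanine (F), tryptophan (W), and tyrosine (Y) have aromatic ring side chains.
Matching residues: F1, Y2, Y6, F10, W13.

1, 2, 6, 10, 13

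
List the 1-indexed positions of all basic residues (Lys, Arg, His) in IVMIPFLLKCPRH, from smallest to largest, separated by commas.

9, 12, 13

Matching residues: K9, R12, H13.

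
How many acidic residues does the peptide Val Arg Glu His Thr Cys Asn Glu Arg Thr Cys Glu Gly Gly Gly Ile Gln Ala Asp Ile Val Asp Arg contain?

The acidic residues are Asp (D) and Glu (E), whose side chains end in a carboxylate group.
Matching residues: Glu3, Glu8, Glu12, Asp19, Asp22.

5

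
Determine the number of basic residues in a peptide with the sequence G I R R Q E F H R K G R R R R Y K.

10

Lysine (K), arginine (R), and histidine (H) have basic, nitrogen-containing side chains.
Matching residues: R3, R4, H8, R9, K10, R12, R13, R14, R15, K17.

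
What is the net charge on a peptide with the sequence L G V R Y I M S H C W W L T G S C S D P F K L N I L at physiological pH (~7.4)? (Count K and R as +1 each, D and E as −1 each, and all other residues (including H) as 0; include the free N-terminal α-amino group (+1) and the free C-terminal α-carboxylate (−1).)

+1

Positive (K, R): R4, K22 → +2.
Negative (D, E): D19 → −1.
The N-terminus (+1) and C-terminus (−1) cancel.
Net charge = (+2) + (−1) = +1.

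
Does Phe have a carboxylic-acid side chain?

No

The acidic residues are Asp (D) and Glu (E), whose side chains end in a carboxylate group.
Phenylalanine is not in this group.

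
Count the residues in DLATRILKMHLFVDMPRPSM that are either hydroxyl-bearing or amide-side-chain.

Hydroxyl-bearing: S, T, Y. Amide-side-chain: N, Q.
Hydroxyl-bearing residues here: T4, S19 (2).
Amide-side-chain residues here: none (0).
The two groups share no amino acid, so total = 2 + 0 = 2.

2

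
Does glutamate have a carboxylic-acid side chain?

Only D (aspartate) and E (glutamate) carry a side-chain carboxylic acid.
Glutamate is in this group.

Yes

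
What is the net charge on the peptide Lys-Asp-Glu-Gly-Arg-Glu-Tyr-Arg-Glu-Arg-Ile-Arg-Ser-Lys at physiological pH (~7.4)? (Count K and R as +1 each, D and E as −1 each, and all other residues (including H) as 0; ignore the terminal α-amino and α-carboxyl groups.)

Positive (K, R): Lys1, Arg5, Arg8, Arg10, Arg12, Lys14 → +6.
Negative (D, E): Asp2, Glu3, Glu6, Glu9 → −4.
Net charge = (+6) + (−4) = +2.

+2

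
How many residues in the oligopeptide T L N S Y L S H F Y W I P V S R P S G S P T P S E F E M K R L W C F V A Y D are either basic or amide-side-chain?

Basic: H, K, R. Amide-side-chain: N, Q.
Basic residues here: H8, R16, K29, R30 (4).
Amide-side-chain residues here: N3 (1).
The two groups share no amino acid, so total = 4 + 1 = 5.

5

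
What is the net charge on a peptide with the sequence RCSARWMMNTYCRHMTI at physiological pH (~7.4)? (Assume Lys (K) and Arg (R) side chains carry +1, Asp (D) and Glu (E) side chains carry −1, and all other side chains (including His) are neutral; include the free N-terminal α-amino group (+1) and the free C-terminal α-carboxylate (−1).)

Positive (K, R): R1, R5, R13 → +3.
Negative (D, E): none → −0.
The N-terminus (+1) and C-terminus (−1) cancel.
Net charge = (+3) + (−0) = +3.

+3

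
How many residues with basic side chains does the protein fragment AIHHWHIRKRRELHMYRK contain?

10

K, R, and H are the three residues with basic side chains (ε-amine, guanidinium, and imidazole respectively).
Matching residues: H3, H4, H6, R8, K9, R10, R11, H14, R17, K18.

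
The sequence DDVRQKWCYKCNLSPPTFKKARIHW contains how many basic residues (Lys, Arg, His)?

Matching residues: R4, K6, K10, K19, K20, R22, H24.

7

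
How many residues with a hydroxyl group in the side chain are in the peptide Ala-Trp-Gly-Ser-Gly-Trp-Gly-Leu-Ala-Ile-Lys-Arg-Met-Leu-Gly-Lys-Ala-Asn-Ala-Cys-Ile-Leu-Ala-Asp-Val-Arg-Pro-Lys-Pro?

The –OH-bearing residues are Ser, Thr (aliphatic alcohols), and Tyr (phenol).
Matching residues: Ser4.

1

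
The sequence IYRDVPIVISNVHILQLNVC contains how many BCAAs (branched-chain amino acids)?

Valine (V), leucine (L), and isoleucine (I) are the branched-chain amino acids.
Matching residues: I1, V5, I7, V8, I9, V12, I14, L15, L17, V19.

10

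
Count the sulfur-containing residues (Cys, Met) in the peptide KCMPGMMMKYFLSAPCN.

Matching residues: C2, M3, M6, M7, M8, C16.

6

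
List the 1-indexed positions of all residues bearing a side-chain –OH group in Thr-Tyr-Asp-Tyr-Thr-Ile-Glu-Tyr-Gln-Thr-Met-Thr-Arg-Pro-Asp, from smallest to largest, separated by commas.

S, T, and Y are the three residues with a side-chain hydroxyl.
Matching residues: Thr1, Tyr2, Tyr4, Thr5, Tyr8, Thr10, Thr12.

1, 2, 4, 5, 8, 10, 12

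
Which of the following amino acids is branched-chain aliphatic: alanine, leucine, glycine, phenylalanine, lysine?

leucine

The BCAAs are Val, Leu, and Ile — aliphatic side chains with a branch point.
Of the listed options, only leucine belongs to this group.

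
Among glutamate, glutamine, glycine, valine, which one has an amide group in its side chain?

Asparagine (N) and glutamine (Q) have uncharged amide side chains.
Of the listed options, only glutamine belongs to this group.

glutamine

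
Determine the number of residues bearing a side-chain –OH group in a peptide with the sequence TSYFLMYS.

The –OH-bearing residues are Ser, Thr (aliphatic alcohols), and Tyr (phenol).
Matching residues: T1, S2, Y3, Y7, S8.

5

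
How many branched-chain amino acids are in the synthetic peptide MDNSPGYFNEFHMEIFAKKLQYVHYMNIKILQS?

Valine (V), leucine (L), and isoleucine (I) are the branched-chain amino acids.
Matching residues: I15, L20, V23, I28, I30, L31.

6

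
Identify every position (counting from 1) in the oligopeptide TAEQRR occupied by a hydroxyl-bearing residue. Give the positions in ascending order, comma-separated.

The –OH-bearing residues are Ser, Thr (aliphatic alcohols), and Tyr (phenol).
Matching residues: T1.

1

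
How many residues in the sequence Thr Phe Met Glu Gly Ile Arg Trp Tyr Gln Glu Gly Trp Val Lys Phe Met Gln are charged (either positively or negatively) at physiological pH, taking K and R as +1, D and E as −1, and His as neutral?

4

Charged side chains at pH ~7.4: K, R (positive); D, E (negative).
Matching residues: Glu4, Arg7, Glu11, Lys15.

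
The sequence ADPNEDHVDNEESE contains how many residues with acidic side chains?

7

Aspartate (D) and glutamate (E) have carboxylic-acid side chains and are the acidic amino acids.
Matching residues: D2, E5, D6, D9, E11, E12, E14.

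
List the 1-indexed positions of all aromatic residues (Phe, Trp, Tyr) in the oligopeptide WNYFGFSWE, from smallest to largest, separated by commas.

Matching residues: W1, Y3, F4, F6, W8.

1, 3, 4, 6, 8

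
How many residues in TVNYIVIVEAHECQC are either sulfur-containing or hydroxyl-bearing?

4

Sulfur-containing: C, M. Hydroxyl-bearing: S, T, Y.
Sulfur-containing residues here: C13, C15 (2).
Hydroxyl-bearing residues here: T1, Y4 (2).
The two groups share no amino acid, so total = 2 + 2 = 4.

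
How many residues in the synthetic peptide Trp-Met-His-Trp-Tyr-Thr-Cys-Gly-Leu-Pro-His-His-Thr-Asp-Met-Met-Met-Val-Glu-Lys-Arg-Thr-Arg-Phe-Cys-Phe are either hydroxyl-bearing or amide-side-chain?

Hydroxyl-bearing: S, T, Y. Amide-side-chain: N, Q.
Hydroxyl-bearing residues here: Tyr5, Thr6, Thr13, Thr22 (4).
Amide-side-chain residues here: none (0).
The two groups share no amino acid, so total = 4 + 0 = 4.

4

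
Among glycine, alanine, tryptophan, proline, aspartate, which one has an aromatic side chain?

tryptophan

F, W, and Y each carry an aromatic ring on the side chain.
Of the listed options, only tryptophan belongs to this group.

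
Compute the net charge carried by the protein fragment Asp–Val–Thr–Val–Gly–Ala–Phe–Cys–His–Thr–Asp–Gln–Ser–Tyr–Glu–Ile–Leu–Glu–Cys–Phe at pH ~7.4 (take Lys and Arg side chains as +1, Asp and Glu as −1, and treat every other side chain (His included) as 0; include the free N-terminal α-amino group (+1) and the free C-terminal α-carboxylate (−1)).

Positive (K, R): none → +0.
Negative (D, E): Asp1, Asp11, Glu15, Glu18 → −4.
The N-terminus (+1) and C-terminus (−1) cancel.
Net charge = (+0) + (−4) = −4.

-4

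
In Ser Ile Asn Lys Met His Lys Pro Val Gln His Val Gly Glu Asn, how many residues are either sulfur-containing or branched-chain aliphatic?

Sulfur-containing: C, M. Branched-chain aliphatic: I, L, V.
Sulfur-containing residues here: Met5 (1).
Branched-chain aliphatic residues here: Ile2, Val9, Val12 (3).
The two groups share no amino acid, so total = 1 + 3 = 4.

4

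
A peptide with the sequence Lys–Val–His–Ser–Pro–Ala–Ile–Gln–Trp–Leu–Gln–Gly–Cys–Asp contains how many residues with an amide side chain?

2

Only N (asparagine) and Q (glutamine) carry a side-chain carboxamide.
Matching residues: Gln8, Gln11.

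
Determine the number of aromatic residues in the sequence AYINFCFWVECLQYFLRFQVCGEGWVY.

9

Phenylalanine (F), tryptophan (W), and tyrosine (Y) have aromatic ring side chains.
Matching residues: Y2, F5, F7, W8, Y14, F15, F18, W25, Y27.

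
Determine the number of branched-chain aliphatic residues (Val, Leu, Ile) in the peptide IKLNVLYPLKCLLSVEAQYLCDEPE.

Matching residues: I1, L3, V5, L6, L9, L12, L13, V15, L20.

9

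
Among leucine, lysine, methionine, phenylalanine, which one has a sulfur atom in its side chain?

methionine

Cysteine (C, thiol) and methionine (M, thioether) are the two sulfur-containing amino acids.
Of the listed options, only methionine belongs to this group.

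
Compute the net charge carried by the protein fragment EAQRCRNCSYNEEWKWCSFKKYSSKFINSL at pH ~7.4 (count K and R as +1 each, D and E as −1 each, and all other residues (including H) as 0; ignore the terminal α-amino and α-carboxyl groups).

Positive (K, R): R4, R6, K15, K20, K21, K25 → +6.
Negative (D, E): E1, E12, E13 → −3.
Net charge = (+6) + (−3) = +3.

+3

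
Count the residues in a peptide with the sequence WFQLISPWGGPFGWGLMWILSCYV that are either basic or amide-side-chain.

1

Basic: H, K, R. Amide-side-chain: N, Q.
Basic residues here: none (0).
Amide-side-chain residues here: Q3 (1).
The two groups share no amino acid, so total = 0 + 1 = 1.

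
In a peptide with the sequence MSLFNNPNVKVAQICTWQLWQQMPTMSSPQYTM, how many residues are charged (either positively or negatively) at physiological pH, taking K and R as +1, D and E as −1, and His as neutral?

Charged side chains at pH ~7.4: K, R (positive); D, E (negative).
Matching residues: K10.

1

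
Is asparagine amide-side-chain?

Asparagine (N) and glutamine (Q) have uncharged amide side chains.
Asparagine is in this group.

Yes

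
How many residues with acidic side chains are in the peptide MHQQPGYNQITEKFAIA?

1

Only D (aspartate) and E (glutamate) carry a side-chain carboxylic acid.
Matching residues: E12.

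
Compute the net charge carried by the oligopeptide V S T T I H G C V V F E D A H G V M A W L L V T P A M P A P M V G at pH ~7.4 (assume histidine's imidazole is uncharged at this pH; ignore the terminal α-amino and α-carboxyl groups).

At pH ~7.4 the Lys and Arg side chains are protonated (+1), the Asp and Glu side chains are deprotonated (−1), and with His taken as neutral all other side chains carry no charge.
Positive (K, R): none → +0.
Negative (D, E): E12, D13 → −2.
Net charge = (+0) + (−2) = −2.

-2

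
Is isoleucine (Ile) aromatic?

Phenylalanine (F), tryptophan (W), and tyrosine (Y) have aromatic ring side chains.
Isoleucine is not in this group.

No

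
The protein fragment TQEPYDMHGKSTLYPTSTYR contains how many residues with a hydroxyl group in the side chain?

The –OH-bearing residues are Ser, Thr (aliphatic alcohols), and Tyr (phenol).
Matching residues: T1, Y5, S11, T12, Y14, T16, S17, T18, Y19.

9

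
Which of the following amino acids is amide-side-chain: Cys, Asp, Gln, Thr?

The amide-side-chain residues are Asn (N) and Gln (Q).
Of the listed options, only Gln belongs to this group.

Gln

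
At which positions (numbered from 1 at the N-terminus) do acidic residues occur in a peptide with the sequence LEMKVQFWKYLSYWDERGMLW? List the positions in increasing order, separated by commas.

The acidic residues are Asp (D) and Glu (E), whose side chains end in a carboxylate group.
Matching residues: E2, D15, E16.

2, 15, 16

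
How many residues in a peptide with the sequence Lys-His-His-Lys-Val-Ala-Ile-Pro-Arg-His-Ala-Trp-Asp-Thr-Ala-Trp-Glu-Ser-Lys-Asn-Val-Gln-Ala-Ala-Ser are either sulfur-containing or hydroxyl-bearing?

Sulfur-containing: C, M. Hydroxyl-bearing: S, T, Y.
Sulfur-containing residues here: none (0).
Hydroxyl-bearing residues here: Thr14, Ser18, Ser25 (3).
The two groups share no amino acid, so total = 0 + 3 = 3.

3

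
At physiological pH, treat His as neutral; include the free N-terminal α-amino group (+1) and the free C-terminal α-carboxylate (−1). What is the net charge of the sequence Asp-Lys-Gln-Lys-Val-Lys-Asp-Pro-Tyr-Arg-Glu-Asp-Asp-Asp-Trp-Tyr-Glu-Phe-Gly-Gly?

-3

The side chains ionized at physiological pH are Lys/Arg (+1) and Asp/Glu (−1); with His treated as neutral, nothing else contributes.
Positive (K, R): Lys2, Lys4, Lys6, Arg10 → +4.
Negative (D, E): Asp1, Asp7, Glu11, Asp12, Asp13, Asp14, Glu17 → −7.
The N-terminus (+1) and C-terminus (−1) cancel.
Net charge = (+4) + (−7) = −3.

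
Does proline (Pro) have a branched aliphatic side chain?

No

V, L, and I make up the branched-chain aliphatic group.
Proline is not in this group.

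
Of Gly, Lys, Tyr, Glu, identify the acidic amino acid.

Glu

Only D (aspartate) and E (glutamate) carry a side-chain carboxylic acid.
Of the listed options, only Glu belongs to this group.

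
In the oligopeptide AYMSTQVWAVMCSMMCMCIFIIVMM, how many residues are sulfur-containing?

10

Only Cys (C) and Met (M) have a sulfur atom in the side chain.
Matching residues: M3, M11, C12, M14, M15, C16, M17, C18, M24, M25.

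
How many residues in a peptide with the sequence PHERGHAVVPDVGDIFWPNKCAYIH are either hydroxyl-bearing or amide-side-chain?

2

Hydroxyl-bearing: S, T, Y. Amide-side-chain: N, Q.
Hydroxyl-bearing residues here: Y23 (1).
Amide-side-chain residues here: N19 (1).
The two groups share no amino acid, so total = 1 + 1 = 2.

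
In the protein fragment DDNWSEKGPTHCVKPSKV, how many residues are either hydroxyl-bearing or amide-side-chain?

Hydroxyl-bearing: S, T, Y. Amide-side-chain: N, Q.
Hydroxyl-bearing residues here: S5, T10, S16 (3).
Amide-side-chain residues here: N3 (1).
The two groups share no amino acid, so total = 3 + 1 = 4.

4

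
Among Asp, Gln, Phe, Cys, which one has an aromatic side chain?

Phe

The aromatic amino acids are Phe (F, benzyl), Trp (W, indole), and Tyr (Y, phenol).
Of the listed options, only Phe belongs to this group.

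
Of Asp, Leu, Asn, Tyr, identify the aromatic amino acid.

Tyr

Phenylalanine (F), tryptophan (W), and tyrosine (Y) have aromatic ring side chains.
Of the listed options, only Tyr belongs to this group.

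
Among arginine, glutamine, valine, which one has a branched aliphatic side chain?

V, L, and I make up the branched-chain aliphatic group.
Of the listed options, only valine belongs to this group.

valine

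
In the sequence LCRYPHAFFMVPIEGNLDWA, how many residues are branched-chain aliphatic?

Valine (V), leucine (L), and isoleucine (I) are the branched-chain amino acids.
Matching residues: L1, V11, I13, L17.

4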